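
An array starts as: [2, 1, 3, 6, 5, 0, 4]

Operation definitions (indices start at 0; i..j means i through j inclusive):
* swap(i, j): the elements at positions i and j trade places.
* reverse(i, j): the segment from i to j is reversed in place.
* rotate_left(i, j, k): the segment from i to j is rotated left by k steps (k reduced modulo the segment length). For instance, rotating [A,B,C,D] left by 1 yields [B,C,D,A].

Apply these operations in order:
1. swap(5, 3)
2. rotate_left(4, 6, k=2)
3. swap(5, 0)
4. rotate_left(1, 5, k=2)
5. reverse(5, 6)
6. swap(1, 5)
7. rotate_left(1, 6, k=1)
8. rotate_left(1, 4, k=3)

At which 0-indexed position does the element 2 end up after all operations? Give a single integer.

After 1 (swap(5, 3)): [2, 1, 3, 0, 5, 6, 4]
After 2 (rotate_left(4, 6, k=2)): [2, 1, 3, 0, 4, 5, 6]
After 3 (swap(5, 0)): [5, 1, 3, 0, 4, 2, 6]
After 4 (rotate_left(1, 5, k=2)): [5, 0, 4, 2, 1, 3, 6]
After 5 (reverse(5, 6)): [5, 0, 4, 2, 1, 6, 3]
After 6 (swap(1, 5)): [5, 6, 4, 2, 1, 0, 3]
After 7 (rotate_left(1, 6, k=1)): [5, 4, 2, 1, 0, 3, 6]
After 8 (rotate_left(1, 4, k=3)): [5, 0, 4, 2, 1, 3, 6]

Answer: 3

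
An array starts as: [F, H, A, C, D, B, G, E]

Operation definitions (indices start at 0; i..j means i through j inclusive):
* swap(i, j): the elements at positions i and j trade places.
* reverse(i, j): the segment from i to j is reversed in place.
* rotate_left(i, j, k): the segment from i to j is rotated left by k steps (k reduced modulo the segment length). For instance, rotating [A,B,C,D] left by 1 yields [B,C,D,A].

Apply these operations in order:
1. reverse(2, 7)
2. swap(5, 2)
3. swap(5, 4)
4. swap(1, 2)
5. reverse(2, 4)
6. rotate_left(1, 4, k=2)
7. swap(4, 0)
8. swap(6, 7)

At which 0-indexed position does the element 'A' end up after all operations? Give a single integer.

After 1 (reverse(2, 7)): [F, H, E, G, B, D, C, A]
After 2 (swap(5, 2)): [F, H, D, G, B, E, C, A]
After 3 (swap(5, 4)): [F, H, D, G, E, B, C, A]
After 4 (swap(1, 2)): [F, D, H, G, E, B, C, A]
After 5 (reverse(2, 4)): [F, D, E, G, H, B, C, A]
After 6 (rotate_left(1, 4, k=2)): [F, G, H, D, E, B, C, A]
After 7 (swap(4, 0)): [E, G, H, D, F, B, C, A]
After 8 (swap(6, 7)): [E, G, H, D, F, B, A, C]

Answer: 6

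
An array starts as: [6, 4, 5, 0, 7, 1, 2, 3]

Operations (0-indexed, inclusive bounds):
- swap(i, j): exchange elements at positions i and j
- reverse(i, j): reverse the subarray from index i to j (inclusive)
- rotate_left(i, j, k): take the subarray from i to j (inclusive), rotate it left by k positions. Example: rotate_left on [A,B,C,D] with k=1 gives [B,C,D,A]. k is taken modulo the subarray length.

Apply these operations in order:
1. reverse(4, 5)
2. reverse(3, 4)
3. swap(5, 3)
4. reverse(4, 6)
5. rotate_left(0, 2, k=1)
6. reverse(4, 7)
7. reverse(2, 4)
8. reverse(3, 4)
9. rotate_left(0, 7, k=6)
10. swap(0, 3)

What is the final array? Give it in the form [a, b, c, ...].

After 1 (reverse(4, 5)): [6, 4, 5, 0, 1, 7, 2, 3]
After 2 (reverse(3, 4)): [6, 4, 5, 1, 0, 7, 2, 3]
After 3 (swap(5, 3)): [6, 4, 5, 7, 0, 1, 2, 3]
After 4 (reverse(4, 6)): [6, 4, 5, 7, 2, 1, 0, 3]
After 5 (rotate_left(0, 2, k=1)): [4, 5, 6, 7, 2, 1, 0, 3]
After 6 (reverse(4, 7)): [4, 5, 6, 7, 3, 0, 1, 2]
After 7 (reverse(2, 4)): [4, 5, 3, 7, 6, 0, 1, 2]
After 8 (reverse(3, 4)): [4, 5, 3, 6, 7, 0, 1, 2]
After 9 (rotate_left(0, 7, k=6)): [1, 2, 4, 5, 3, 6, 7, 0]
After 10 (swap(0, 3)): [5, 2, 4, 1, 3, 6, 7, 0]

Answer: [5, 2, 4, 1, 3, 6, 7, 0]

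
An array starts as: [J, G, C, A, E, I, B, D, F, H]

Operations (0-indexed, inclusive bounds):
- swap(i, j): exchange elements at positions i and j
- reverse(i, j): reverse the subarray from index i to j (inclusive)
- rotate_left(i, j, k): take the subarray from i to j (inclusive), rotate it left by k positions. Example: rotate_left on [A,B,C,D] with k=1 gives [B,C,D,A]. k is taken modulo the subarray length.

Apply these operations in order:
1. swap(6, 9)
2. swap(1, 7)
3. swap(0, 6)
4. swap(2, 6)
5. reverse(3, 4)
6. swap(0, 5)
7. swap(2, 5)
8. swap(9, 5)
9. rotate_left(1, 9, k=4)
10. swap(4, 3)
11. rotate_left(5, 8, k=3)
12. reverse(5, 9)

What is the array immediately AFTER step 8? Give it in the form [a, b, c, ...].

After 1 (swap(6, 9)): [J, G, C, A, E, I, H, D, F, B]
After 2 (swap(1, 7)): [J, D, C, A, E, I, H, G, F, B]
After 3 (swap(0, 6)): [H, D, C, A, E, I, J, G, F, B]
After 4 (swap(2, 6)): [H, D, J, A, E, I, C, G, F, B]
After 5 (reverse(3, 4)): [H, D, J, E, A, I, C, G, F, B]
After 6 (swap(0, 5)): [I, D, J, E, A, H, C, G, F, B]
After 7 (swap(2, 5)): [I, D, H, E, A, J, C, G, F, B]
After 8 (swap(9, 5)): [I, D, H, E, A, B, C, G, F, J]

Answer: [I, D, H, E, A, B, C, G, F, J]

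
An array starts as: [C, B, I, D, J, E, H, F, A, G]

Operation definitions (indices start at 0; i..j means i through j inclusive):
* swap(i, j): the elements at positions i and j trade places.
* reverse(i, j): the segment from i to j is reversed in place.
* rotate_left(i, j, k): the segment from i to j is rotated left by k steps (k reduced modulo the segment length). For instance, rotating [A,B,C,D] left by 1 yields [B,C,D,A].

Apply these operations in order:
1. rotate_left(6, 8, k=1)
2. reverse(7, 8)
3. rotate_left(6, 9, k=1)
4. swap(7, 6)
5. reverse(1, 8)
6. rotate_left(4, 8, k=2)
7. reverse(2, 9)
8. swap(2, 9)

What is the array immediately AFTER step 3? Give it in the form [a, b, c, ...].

Answer: [C, B, I, D, J, E, H, A, G, F]

Derivation:
After 1 (rotate_left(6, 8, k=1)): [C, B, I, D, J, E, F, A, H, G]
After 2 (reverse(7, 8)): [C, B, I, D, J, E, F, H, A, G]
After 3 (rotate_left(6, 9, k=1)): [C, B, I, D, J, E, H, A, G, F]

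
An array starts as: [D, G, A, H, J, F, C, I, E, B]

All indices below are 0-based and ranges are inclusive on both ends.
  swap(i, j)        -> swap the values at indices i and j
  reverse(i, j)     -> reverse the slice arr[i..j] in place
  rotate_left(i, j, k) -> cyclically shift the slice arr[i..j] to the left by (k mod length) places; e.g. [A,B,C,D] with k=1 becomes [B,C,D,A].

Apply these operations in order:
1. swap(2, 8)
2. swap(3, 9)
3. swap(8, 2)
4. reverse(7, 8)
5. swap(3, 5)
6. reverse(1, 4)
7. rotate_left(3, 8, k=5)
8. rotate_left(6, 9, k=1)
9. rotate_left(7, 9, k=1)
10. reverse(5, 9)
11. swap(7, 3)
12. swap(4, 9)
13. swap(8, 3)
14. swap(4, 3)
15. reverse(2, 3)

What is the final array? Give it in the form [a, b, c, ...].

Answer: [D, J, G, F, C, E, B, I, H, A]

Derivation:
After 1 (swap(2, 8)): [D, G, E, H, J, F, C, I, A, B]
After 2 (swap(3, 9)): [D, G, E, B, J, F, C, I, A, H]
After 3 (swap(8, 2)): [D, G, A, B, J, F, C, I, E, H]
After 4 (reverse(7, 8)): [D, G, A, B, J, F, C, E, I, H]
After 5 (swap(3, 5)): [D, G, A, F, J, B, C, E, I, H]
After 6 (reverse(1, 4)): [D, J, F, A, G, B, C, E, I, H]
After 7 (rotate_left(3, 8, k=5)): [D, J, F, I, A, G, B, C, E, H]
After 8 (rotate_left(6, 9, k=1)): [D, J, F, I, A, G, C, E, H, B]
After 9 (rotate_left(7, 9, k=1)): [D, J, F, I, A, G, C, H, B, E]
After 10 (reverse(5, 9)): [D, J, F, I, A, E, B, H, C, G]
After 11 (swap(7, 3)): [D, J, F, H, A, E, B, I, C, G]
After 12 (swap(4, 9)): [D, J, F, H, G, E, B, I, C, A]
After 13 (swap(8, 3)): [D, J, F, C, G, E, B, I, H, A]
After 14 (swap(4, 3)): [D, J, F, G, C, E, B, I, H, A]
After 15 (reverse(2, 3)): [D, J, G, F, C, E, B, I, H, A]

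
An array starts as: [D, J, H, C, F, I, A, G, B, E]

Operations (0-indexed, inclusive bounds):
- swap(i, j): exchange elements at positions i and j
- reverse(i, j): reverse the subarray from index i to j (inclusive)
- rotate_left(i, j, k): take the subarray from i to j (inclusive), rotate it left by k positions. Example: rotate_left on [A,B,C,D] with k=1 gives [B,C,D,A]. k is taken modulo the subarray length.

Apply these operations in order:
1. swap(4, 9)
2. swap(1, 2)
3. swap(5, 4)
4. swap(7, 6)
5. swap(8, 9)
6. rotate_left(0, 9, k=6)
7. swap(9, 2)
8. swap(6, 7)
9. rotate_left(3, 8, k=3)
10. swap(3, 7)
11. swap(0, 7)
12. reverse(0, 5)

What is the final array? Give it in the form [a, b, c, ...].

Answer: [I, J, D, E, A, C, B, G, H, F]

Derivation:
After 1 (swap(4, 9)): [D, J, H, C, E, I, A, G, B, F]
After 2 (swap(1, 2)): [D, H, J, C, E, I, A, G, B, F]
After 3 (swap(5, 4)): [D, H, J, C, I, E, A, G, B, F]
After 4 (swap(7, 6)): [D, H, J, C, I, E, G, A, B, F]
After 5 (swap(8, 9)): [D, H, J, C, I, E, G, A, F, B]
After 6 (rotate_left(0, 9, k=6)): [G, A, F, B, D, H, J, C, I, E]
After 7 (swap(9, 2)): [G, A, E, B, D, H, J, C, I, F]
After 8 (swap(6, 7)): [G, A, E, B, D, H, C, J, I, F]
After 9 (rotate_left(3, 8, k=3)): [G, A, E, C, J, I, B, D, H, F]
After 10 (swap(3, 7)): [G, A, E, D, J, I, B, C, H, F]
After 11 (swap(0, 7)): [C, A, E, D, J, I, B, G, H, F]
After 12 (reverse(0, 5)): [I, J, D, E, A, C, B, G, H, F]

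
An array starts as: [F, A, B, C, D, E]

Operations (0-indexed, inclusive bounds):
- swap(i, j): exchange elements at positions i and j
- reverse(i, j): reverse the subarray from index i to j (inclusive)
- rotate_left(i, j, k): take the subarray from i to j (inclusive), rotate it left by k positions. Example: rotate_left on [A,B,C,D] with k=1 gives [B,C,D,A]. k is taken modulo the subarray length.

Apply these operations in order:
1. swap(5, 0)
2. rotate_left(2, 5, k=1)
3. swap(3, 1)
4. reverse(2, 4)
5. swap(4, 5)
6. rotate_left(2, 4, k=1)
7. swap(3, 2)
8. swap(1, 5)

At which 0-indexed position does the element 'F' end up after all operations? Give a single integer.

Answer: 4

Derivation:
After 1 (swap(5, 0)): [E, A, B, C, D, F]
After 2 (rotate_left(2, 5, k=1)): [E, A, C, D, F, B]
After 3 (swap(3, 1)): [E, D, C, A, F, B]
After 4 (reverse(2, 4)): [E, D, F, A, C, B]
After 5 (swap(4, 5)): [E, D, F, A, B, C]
After 6 (rotate_left(2, 4, k=1)): [E, D, A, B, F, C]
After 7 (swap(3, 2)): [E, D, B, A, F, C]
After 8 (swap(1, 5)): [E, C, B, A, F, D]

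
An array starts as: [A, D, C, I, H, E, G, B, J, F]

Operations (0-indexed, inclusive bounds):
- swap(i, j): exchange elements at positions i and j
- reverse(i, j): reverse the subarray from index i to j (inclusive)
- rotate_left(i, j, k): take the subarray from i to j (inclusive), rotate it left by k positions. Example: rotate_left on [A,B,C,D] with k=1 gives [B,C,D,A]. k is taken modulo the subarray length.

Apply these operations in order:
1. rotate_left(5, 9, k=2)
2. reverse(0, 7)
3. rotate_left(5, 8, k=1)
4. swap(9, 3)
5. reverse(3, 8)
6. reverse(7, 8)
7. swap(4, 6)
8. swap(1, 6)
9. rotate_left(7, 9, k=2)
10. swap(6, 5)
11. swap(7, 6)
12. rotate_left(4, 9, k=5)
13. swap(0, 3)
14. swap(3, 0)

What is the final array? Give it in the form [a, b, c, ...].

Answer: [F, E, B, C, I, D, J, H, A, G]

Derivation:
After 1 (rotate_left(5, 9, k=2)): [A, D, C, I, H, B, J, F, E, G]
After 2 (reverse(0, 7)): [F, J, B, H, I, C, D, A, E, G]
After 3 (rotate_left(5, 8, k=1)): [F, J, B, H, I, D, A, E, C, G]
After 4 (swap(9, 3)): [F, J, B, G, I, D, A, E, C, H]
After 5 (reverse(3, 8)): [F, J, B, C, E, A, D, I, G, H]
After 6 (reverse(7, 8)): [F, J, B, C, E, A, D, G, I, H]
After 7 (swap(4, 6)): [F, J, B, C, D, A, E, G, I, H]
After 8 (swap(1, 6)): [F, E, B, C, D, A, J, G, I, H]
After 9 (rotate_left(7, 9, k=2)): [F, E, B, C, D, A, J, H, G, I]
After 10 (swap(6, 5)): [F, E, B, C, D, J, A, H, G, I]
After 11 (swap(7, 6)): [F, E, B, C, D, J, H, A, G, I]
After 12 (rotate_left(4, 9, k=5)): [F, E, B, C, I, D, J, H, A, G]
After 13 (swap(0, 3)): [C, E, B, F, I, D, J, H, A, G]
After 14 (swap(3, 0)): [F, E, B, C, I, D, J, H, A, G]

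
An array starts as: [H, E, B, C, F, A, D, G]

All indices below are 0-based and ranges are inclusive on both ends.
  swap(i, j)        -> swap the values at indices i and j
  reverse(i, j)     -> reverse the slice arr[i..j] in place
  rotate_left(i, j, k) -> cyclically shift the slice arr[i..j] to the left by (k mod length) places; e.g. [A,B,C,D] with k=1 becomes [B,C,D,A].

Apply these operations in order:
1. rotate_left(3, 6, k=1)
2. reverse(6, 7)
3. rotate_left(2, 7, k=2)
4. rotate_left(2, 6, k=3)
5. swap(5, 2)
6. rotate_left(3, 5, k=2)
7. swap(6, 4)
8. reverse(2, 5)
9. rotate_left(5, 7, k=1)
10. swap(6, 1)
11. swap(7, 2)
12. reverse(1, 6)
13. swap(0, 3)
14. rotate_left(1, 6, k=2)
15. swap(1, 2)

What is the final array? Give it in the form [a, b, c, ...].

Answer: [C, G, H, D, F, E, B, A]

Derivation:
After 1 (rotate_left(3, 6, k=1)): [H, E, B, F, A, D, C, G]
After 2 (reverse(6, 7)): [H, E, B, F, A, D, G, C]
After 3 (rotate_left(2, 7, k=2)): [H, E, A, D, G, C, B, F]
After 4 (rotate_left(2, 6, k=3)): [H, E, C, B, A, D, G, F]
After 5 (swap(5, 2)): [H, E, D, B, A, C, G, F]
After 6 (rotate_left(3, 5, k=2)): [H, E, D, C, B, A, G, F]
After 7 (swap(6, 4)): [H, E, D, C, G, A, B, F]
After 8 (reverse(2, 5)): [H, E, A, G, C, D, B, F]
After 9 (rotate_left(5, 7, k=1)): [H, E, A, G, C, B, F, D]
After 10 (swap(6, 1)): [H, F, A, G, C, B, E, D]
After 11 (swap(7, 2)): [H, F, D, G, C, B, E, A]
After 12 (reverse(1, 6)): [H, E, B, C, G, D, F, A]
After 13 (swap(0, 3)): [C, E, B, H, G, D, F, A]
After 14 (rotate_left(1, 6, k=2)): [C, H, G, D, F, E, B, A]
After 15 (swap(1, 2)): [C, G, H, D, F, E, B, A]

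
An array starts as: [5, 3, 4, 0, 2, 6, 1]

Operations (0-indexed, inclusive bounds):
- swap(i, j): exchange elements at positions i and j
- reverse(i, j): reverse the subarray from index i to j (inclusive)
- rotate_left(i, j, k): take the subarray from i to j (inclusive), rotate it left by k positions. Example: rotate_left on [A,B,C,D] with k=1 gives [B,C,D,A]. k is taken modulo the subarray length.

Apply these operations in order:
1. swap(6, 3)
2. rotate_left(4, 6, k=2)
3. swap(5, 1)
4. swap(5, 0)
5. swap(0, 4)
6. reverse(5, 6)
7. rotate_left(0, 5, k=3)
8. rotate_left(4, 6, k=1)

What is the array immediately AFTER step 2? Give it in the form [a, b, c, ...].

Answer: [5, 3, 4, 1, 0, 2, 6]

Derivation:
After 1 (swap(6, 3)): [5, 3, 4, 1, 2, 6, 0]
After 2 (rotate_left(4, 6, k=2)): [5, 3, 4, 1, 0, 2, 6]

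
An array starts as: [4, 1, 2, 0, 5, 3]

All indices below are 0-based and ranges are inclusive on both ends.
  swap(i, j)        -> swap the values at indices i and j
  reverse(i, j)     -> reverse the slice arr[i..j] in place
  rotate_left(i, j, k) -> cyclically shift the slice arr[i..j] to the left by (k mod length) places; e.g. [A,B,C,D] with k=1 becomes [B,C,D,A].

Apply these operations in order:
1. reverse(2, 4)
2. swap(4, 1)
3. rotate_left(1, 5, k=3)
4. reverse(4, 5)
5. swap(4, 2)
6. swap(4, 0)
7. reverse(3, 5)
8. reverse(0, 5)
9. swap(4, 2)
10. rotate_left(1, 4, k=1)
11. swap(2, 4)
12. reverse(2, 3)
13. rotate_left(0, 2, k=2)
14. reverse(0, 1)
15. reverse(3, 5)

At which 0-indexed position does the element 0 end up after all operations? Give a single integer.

Answer: 4

Derivation:
After 1 (reverse(2, 4)): [4, 1, 5, 0, 2, 3]
After 2 (swap(4, 1)): [4, 2, 5, 0, 1, 3]
After 3 (rotate_left(1, 5, k=3)): [4, 1, 3, 2, 5, 0]
After 4 (reverse(4, 5)): [4, 1, 3, 2, 0, 5]
After 5 (swap(4, 2)): [4, 1, 0, 2, 3, 5]
After 6 (swap(4, 0)): [3, 1, 0, 2, 4, 5]
After 7 (reverse(3, 5)): [3, 1, 0, 5, 4, 2]
After 8 (reverse(0, 5)): [2, 4, 5, 0, 1, 3]
After 9 (swap(4, 2)): [2, 4, 1, 0, 5, 3]
After 10 (rotate_left(1, 4, k=1)): [2, 1, 0, 5, 4, 3]
After 11 (swap(2, 4)): [2, 1, 4, 5, 0, 3]
After 12 (reverse(2, 3)): [2, 1, 5, 4, 0, 3]
After 13 (rotate_left(0, 2, k=2)): [5, 2, 1, 4, 0, 3]
After 14 (reverse(0, 1)): [2, 5, 1, 4, 0, 3]
After 15 (reverse(3, 5)): [2, 5, 1, 3, 0, 4]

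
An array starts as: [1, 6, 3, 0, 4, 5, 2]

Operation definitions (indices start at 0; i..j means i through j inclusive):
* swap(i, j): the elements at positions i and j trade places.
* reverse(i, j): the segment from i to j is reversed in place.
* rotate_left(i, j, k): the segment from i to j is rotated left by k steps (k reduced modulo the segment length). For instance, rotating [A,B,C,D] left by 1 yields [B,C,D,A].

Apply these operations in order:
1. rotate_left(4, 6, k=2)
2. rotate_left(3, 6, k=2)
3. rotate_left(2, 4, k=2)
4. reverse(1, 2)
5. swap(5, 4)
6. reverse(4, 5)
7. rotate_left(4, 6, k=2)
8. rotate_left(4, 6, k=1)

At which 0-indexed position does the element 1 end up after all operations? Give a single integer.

Answer: 0

Derivation:
After 1 (rotate_left(4, 6, k=2)): [1, 6, 3, 0, 2, 4, 5]
After 2 (rotate_left(3, 6, k=2)): [1, 6, 3, 4, 5, 0, 2]
After 3 (rotate_left(2, 4, k=2)): [1, 6, 5, 3, 4, 0, 2]
After 4 (reverse(1, 2)): [1, 5, 6, 3, 4, 0, 2]
After 5 (swap(5, 4)): [1, 5, 6, 3, 0, 4, 2]
After 6 (reverse(4, 5)): [1, 5, 6, 3, 4, 0, 2]
After 7 (rotate_left(4, 6, k=2)): [1, 5, 6, 3, 2, 4, 0]
After 8 (rotate_left(4, 6, k=1)): [1, 5, 6, 3, 4, 0, 2]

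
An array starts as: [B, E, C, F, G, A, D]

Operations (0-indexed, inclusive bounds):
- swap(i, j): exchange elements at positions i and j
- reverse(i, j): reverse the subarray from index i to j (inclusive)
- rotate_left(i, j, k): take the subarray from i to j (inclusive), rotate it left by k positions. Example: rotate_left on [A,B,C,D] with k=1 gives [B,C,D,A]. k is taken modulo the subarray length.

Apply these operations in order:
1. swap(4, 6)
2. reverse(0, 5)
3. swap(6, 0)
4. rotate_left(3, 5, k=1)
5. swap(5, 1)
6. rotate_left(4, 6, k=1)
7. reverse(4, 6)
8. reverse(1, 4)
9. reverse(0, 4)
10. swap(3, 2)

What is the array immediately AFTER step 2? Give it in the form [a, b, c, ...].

After 1 (swap(4, 6)): [B, E, C, F, D, A, G]
After 2 (reverse(0, 5)): [A, D, F, C, E, B, G]

Answer: [A, D, F, C, E, B, G]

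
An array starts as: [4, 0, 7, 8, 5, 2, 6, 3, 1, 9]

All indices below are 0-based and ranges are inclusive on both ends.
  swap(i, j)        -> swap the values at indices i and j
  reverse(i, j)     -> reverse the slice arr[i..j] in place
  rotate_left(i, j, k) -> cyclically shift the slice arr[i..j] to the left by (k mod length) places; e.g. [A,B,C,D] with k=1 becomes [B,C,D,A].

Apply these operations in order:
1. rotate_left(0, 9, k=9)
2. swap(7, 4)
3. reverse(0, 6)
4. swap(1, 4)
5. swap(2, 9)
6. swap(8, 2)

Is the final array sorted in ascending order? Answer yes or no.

Answer: no

Derivation:
After 1 (rotate_left(0, 9, k=9)): [9, 4, 0, 7, 8, 5, 2, 6, 3, 1]
After 2 (swap(7, 4)): [9, 4, 0, 7, 6, 5, 2, 8, 3, 1]
After 3 (reverse(0, 6)): [2, 5, 6, 7, 0, 4, 9, 8, 3, 1]
After 4 (swap(1, 4)): [2, 0, 6, 7, 5, 4, 9, 8, 3, 1]
After 5 (swap(2, 9)): [2, 0, 1, 7, 5, 4, 9, 8, 3, 6]
After 6 (swap(8, 2)): [2, 0, 3, 7, 5, 4, 9, 8, 1, 6]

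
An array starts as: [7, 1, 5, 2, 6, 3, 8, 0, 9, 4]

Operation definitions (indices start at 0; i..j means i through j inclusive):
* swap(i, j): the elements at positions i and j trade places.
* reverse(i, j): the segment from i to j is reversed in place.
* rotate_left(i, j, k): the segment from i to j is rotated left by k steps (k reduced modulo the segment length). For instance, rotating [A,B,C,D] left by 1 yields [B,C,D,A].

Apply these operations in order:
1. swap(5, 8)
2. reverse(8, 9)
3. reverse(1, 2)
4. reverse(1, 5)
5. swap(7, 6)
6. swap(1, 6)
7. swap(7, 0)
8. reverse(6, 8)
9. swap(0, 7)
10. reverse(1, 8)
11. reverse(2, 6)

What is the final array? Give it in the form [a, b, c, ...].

After 1 (swap(5, 8)): [7, 1, 5, 2, 6, 9, 8, 0, 3, 4]
After 2 (reverse(8, 9)): [7, 1, 5, 2, 6, 9, 8, 0, 4, 3]
After 3 (reverse(1, 2)): [7, 5, 1, 2, 6, 9, 8, 0, 4, 3]
After 4 (reverse(1, 5)): [7, 9, 6, 2, 1, 5, 8, 0, 4, 3]
After 5 (swap(7, 6)): [7, 9, 6, 2, 1, 5, 0, 8, 4, 3]
After 6 (swap(1, 6)): [7, 0, 6, 2, 1, 5, 9, 8, 4, 3]
After 7 (swap(7, 0)): [8, 0, 6, 2, 1, 5, 9, 7, 4, 3]
After 8 (reverse(6, 8)): [8, 0, 6, 2, 1, 5, 4, 7, 9, 3]
After 9 (swap(0, 7)): [7, 0, 6, 2, 1, 5, 4, 8, 9, 3]
After 10 (reverse(1, 8)): [7, 9, 8, 4, 5, 1, 2, 6, 0, 3]
After 11 (reverse(2, 6)): [7, 9, 2, 1, 5, 4, 8, 6, 0, 3]

Answer: [7, 9, 2, 1, 5, 4, 8, 6, 0, 3]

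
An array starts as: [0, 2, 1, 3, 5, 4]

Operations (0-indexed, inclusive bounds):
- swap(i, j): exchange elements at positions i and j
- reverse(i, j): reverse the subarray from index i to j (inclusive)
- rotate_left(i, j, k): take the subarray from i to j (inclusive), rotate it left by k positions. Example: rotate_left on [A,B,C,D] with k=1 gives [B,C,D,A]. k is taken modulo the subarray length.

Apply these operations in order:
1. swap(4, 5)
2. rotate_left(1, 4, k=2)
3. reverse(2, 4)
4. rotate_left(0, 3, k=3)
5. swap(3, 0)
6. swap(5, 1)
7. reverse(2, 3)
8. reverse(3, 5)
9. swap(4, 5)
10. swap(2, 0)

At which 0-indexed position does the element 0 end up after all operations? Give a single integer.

Answer: 3

Derivation:
After 1 (swap(4, 5)): [0, 2, 1, 3, 4, 5]
After 2 (rotate_left(1, 4, k=2)): [0, 3, 4, 2, 1, 5]
After 3 (reverse(2, 4)): [0, 3, 1, 2, 4, 5]
After 4 (rotate_left(0, 3, k=3)): [2, 0, 3, 1, 4, 5]
After 5 (swap(3, 0)): [1, 0, 3, 2, 4, 5]
After 6 (swap(5, 1)): [1, 5, 3, 2, 4, 0]
After 7 (reverse(2, 3)): [1, 5, 2, 3, 4, 0]
After 8 (reverse(3, 5)): [1, 5, 2, 0, 4, 3]
After 9 (swap(4, 5)): [1, 5, 2, 0, 3, 4]
After 10 (swap(2, 0)): [2, 5, 1, 0, 3, 4]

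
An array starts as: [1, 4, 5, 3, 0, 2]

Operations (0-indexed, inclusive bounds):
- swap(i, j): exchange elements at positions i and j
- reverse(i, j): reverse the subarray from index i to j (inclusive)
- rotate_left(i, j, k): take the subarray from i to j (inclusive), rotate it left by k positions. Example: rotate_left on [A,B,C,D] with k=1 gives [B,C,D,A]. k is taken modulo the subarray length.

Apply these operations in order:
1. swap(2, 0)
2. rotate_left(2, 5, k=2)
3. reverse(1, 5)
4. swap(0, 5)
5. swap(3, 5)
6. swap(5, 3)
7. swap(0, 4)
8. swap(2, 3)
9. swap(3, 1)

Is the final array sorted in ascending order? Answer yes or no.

After 1 (swap(2, 0)): [5, 4, 1, 3, 0, 2]
After 2 (rotate_left(2, 5, k=2)): [5, 4, 0, 2, 1, 3]
After 3 (reverse(1, 5)): [5, 3, 1, 2, 0, 4]
After 4 (swap(0, 5)): [4, 3, 1, 2, 0, 5]
After 5 (swap(3, 5)): [4, 3, 1, 5, 0, 2]
After 6 (swap(5, 3)): [4, 3, 1, 2, 0, 5]
After 7 (swap(0, 4)): [0, 3, 1, 2, 4, 5]
After 8 (swap(2, 3)): [0, 3, 2, 1, 4, 5]
After 9 (swap(3, 1)): [0, 1, 2, 3, 4, 5]

Answer: yes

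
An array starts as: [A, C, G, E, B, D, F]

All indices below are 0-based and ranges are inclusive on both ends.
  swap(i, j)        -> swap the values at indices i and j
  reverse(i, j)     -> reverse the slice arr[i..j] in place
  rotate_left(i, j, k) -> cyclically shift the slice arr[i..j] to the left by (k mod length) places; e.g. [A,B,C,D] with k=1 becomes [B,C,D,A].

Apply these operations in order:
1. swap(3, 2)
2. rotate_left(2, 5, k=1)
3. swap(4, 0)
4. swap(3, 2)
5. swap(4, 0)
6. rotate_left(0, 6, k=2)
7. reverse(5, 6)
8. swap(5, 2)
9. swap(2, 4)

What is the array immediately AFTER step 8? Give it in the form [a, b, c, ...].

Answer: [B, G, C, E, F, D, A]

Derivation:
After 1 (swap(3, 2)): [A, C, E, G, B, D, F]
After 2 (rotate_left(2, 5, k=1)): [A, C, G, B, D, E, F]
After 3 (swap(4, 0)): [D, C, G, B, A, E, F]
After 4 (swap(3, 2)): [D, C, B, G, A, E, F]
After 5 (swap(4, 0)): [A, C, B, G, D, E, F]
After 6 (rotate_left(0, 6, k=2)): [B, G, D, E, F, A, C]
After 7 (reverse(5, 6)): [B, G, D, E, F, C, A]
After 8 (swap(5, 2)): [B, G, C, E, F, D, A]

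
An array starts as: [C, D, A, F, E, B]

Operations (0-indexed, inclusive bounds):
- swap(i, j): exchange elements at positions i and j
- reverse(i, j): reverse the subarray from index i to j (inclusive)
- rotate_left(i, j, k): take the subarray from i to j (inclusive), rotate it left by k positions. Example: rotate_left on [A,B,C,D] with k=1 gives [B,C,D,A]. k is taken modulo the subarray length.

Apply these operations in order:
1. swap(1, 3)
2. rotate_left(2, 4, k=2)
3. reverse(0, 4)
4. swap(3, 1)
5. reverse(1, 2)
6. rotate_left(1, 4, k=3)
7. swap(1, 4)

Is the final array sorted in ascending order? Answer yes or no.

Answer: no

Derivation:
After 1 (swap(1, 3)): [C, F, A, D, E, B]
After 2 (rotate_left(2, 4, k=2)): [C, F, E, A, D, B]
After 3 (reverse(0, 4)): [D, A, E, F, C, B]
After 4 (swap(3, 1)): [D, F, E, A, C, B]
After 5 (reverse(1, 2)): [D, E, F, A, C, B]
After 6 (rotate_left(1, 4, k=3)): [D, C, E, F, A, B]
After 7 (swap(1, 4)): [D, A, E, F, C, B]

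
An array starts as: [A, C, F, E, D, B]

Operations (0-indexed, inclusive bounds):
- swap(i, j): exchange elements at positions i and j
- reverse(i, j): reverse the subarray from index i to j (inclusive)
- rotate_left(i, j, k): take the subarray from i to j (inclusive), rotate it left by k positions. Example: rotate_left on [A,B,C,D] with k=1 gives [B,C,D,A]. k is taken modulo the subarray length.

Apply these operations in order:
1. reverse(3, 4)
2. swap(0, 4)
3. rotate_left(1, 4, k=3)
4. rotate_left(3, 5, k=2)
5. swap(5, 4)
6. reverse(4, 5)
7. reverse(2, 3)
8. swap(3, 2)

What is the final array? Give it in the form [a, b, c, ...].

Answer: [E, A, C, B, F, D]

Derivation:
After 1 (reverse(3, 4)): [A, C, F, D, E, B]
After 2 (swap(0, 4)): [E, C, F, D, A, B]
After 3 (rotate_left(1, 4, k=3)): [E, A, C, F, D, B]
After 4 (rotate_left(3, 5, k=2)): [E, A, C, B, F, D]
After 5 (swap(5, 4)): [E, A, C, B, D, F]
After 6 (reverse(4, 5)): [E, A, C, B, F, D]
After 7 (reverse(2, 3)): [E, A, B, C, F, D]
After 8 (swap(3, 2)): [E, A, C, B, F, D]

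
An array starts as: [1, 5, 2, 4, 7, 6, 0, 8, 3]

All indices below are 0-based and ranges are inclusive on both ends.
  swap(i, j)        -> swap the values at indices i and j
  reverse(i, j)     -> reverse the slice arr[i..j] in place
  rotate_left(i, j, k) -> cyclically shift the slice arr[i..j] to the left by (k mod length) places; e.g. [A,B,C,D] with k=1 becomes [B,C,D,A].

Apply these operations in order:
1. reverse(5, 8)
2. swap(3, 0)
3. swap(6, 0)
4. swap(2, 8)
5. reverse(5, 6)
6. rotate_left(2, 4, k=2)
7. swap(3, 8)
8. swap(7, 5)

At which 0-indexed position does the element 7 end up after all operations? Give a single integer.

Answer: 2

Derivation:
After 1 (reverse(5, 8)): [1, 5, 2, 4, 7, 3, 8, 0, 6]
After 2 (swap(3, 0)): [4, 5, 2, 1, 7, 3, 8, 0, 6]
After 3 (swap(6, 0)): [8, 5, 2, 1, 7, 3, 4, 0, 6]
After 4 (swap(2, 8)): [8, 5, 6, 1, 7, 3, 4, 0, 2]
After 5 (reverse(5, 6)): [8, 5, 6, 1, 7, 4, 3, 0, 2]
After 6 (rotate_left(2, 4, k=2)): [8, 5, 7, 6, 1, 4, 3, 0, 2]
After 7 (swap(3, 8)): [8, 5, 7, 2, 1, 4, 3, 0, 6]
After 8 (swap(7, 5)): [8, 5, 7, 2, 1, 0, 3, 4, 6]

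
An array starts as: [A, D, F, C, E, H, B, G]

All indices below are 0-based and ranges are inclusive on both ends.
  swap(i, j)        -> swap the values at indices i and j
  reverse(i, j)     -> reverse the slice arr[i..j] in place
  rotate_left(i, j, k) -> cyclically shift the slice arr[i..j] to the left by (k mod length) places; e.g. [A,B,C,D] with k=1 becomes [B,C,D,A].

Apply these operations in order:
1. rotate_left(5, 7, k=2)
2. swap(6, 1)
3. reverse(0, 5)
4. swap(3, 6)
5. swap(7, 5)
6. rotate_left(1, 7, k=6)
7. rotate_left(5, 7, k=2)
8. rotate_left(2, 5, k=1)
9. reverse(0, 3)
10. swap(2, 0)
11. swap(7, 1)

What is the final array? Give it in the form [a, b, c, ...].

Answer: [A, B, D, G, F, E, H, C]

Derivation:
After 1 (rotate_left(5, 7, k=2)): [A, D, F, C, E, G, H, B]
After 2 (swap(6, 1)): [A, H, F, C, E, G, D, B]
After 3 (reverse(0, 5)): [G, E, C, F, H, A, D, B]
After 4 (swap(3, 6)): [G, E, C, D, H, A, F, B]
After 5 (swap(7, 5)): [G, E, C, D, H, B, F, A]
After 6 (rotate_left(1, 7, k=6)): [G, A, E, C, D, H, B, F]
After 7 (rotate_left(5, 7, k=2)): [G, A, E, C, D, F, H, B]
After 8 (rotate_left(2, 5, k=1)): [G, A, C, D, F, E, H, B]
After 9 (reverse(0, 3)): [D, C, A, G, F, E, H, B]
After 10 (swap(2, 0)): [A, C, D, G, F, E, H, B]
After 11 (swap(7, 1)): [A, B, D, G, F, E, H, C]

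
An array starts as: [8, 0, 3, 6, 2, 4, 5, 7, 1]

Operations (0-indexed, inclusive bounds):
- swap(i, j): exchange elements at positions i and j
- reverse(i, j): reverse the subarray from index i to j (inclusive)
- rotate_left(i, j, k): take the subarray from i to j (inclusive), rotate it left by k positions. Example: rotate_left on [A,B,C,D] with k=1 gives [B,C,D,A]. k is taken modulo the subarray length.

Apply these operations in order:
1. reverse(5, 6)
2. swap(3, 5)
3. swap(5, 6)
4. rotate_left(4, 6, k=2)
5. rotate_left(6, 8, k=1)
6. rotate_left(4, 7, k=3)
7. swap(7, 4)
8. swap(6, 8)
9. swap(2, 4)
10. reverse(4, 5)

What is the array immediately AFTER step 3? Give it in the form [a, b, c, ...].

Answer: [8, 0, 3, 5, 2, 4, 6, 7, 1]

Derivation:
After 1 (reverse(5, 6)): [8, 0, 3, 6, 2, 5, 4, 7, 1]
After 2 (swap(3, 5)): [8, 0, 3, 5, 2, 6, 4, 7, 1]
After 3 (swap(5, 6)): [8, 0, 3, 5, 2, 4, 6, 7, 1]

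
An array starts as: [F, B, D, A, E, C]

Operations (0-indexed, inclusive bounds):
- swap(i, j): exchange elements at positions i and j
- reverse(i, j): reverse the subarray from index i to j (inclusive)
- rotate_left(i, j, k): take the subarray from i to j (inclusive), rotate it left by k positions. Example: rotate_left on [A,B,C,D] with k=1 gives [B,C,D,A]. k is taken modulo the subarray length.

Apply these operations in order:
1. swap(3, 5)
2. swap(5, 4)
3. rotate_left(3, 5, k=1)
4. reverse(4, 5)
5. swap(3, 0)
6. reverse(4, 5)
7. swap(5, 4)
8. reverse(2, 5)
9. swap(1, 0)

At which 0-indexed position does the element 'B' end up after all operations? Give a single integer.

Answer: 0

Derivation:
After 1 (swap(3, 5)): [F, B, D, C, E, A]
After 2 (swap(5, 4)): [F, B, D, C, A, E]
After 3 (rotate_left(3, 5, k=1)): [F, B, D, A, E, C]
After 4 (reverse(4, 5)): [F, B, D, A, C, E]
After 5 (swap(3, 0)): [A, B, D, F, C, E]
After 6 (reverse(4, 5)): [A, B, D, F, E, C]
After 7 (swap(5, 4)): [A, B, D, F, C, E]
After 8 (reverse(2, 5)): [A, B, E, C, F, D]
After 9 (swap(1, 0)): [B, A, E, C, F, D]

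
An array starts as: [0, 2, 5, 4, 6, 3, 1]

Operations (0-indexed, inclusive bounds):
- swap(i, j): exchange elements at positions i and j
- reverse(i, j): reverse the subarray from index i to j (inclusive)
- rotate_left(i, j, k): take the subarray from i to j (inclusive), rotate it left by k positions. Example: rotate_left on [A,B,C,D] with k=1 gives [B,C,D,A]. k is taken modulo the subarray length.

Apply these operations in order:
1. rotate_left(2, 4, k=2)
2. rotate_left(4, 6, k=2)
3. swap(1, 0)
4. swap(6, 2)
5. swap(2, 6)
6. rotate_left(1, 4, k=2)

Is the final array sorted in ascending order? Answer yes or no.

After 1 (rotate_left(2, 4, k=2)): [0, 2, 6, 5, 4, 3, 1]
After 2 (rotate_left(4, 6, k=2)): [0, 2, 6, 5, 1, 4, 3]
After 3 (swap(1, 0)): [2, 0, 6, 5, 1, 4, 3]
After 4 (swap(6, 2)): [2, 0, 3, 5, 1, 4, 6]
After 5 (swap(2, 6)): [2, 0, 6, 5, 1, 4, 3]
After 6 (rotate_left(1, 4, k=2)): [2, 5, 1, 0, 6, 4, 3]

Answer: no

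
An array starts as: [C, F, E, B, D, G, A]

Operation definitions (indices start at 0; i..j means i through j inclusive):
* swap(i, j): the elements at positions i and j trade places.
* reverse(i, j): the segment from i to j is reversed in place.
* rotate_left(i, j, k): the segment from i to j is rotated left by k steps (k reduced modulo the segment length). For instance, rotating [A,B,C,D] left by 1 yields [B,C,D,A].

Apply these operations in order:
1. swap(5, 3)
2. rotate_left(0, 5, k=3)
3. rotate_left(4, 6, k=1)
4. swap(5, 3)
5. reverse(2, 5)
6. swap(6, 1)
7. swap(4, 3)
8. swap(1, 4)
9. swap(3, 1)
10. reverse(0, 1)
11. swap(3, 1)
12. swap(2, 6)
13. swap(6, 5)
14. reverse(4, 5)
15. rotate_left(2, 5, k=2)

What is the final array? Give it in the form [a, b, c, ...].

Answer: [A, E, C, F, D, G, B]

Derivation:
After 1 (swap(5, 3)): [C, F, E, G, D, B, A]
After 2 (rotate_left(0, 5, k=3)): [G, D, B, C, F, E, A]
After 3 (rotate_left(4, 6, k=1)): [G, D, B, C, E, A, F]
After 4 (swap(5, 3)): [G, D, B, A, E, C, F]
After 5 (reverse(2, 5)): [G, D, C, E, A, B, F]
After 6 (swap(6, 1)): [G, F, C, E, A, B, D]
After 7 (swap(4, 3)): [G, F, C, A, E, B, D]
After 8 (swap(1, 4)): [G, E, C, A, F, B, D]
After 9 (swap(3, 1)): [G, A, C, E, F, B, D]
After 10 (reverse(0, 1)): [A, G, C, E, F, B, D]
After 11 (swap(3, 1)): [A, E, C, G, F, B, D]
After 12 (swap(2, 6)): [A, E, D, G, F, B, C]
After 13 (swap(6, 5)): [A, E, D, G, F, C, B]
After 14 (reverse(4, 5)): [A, E, D, G, C, F, B]
After 15 (rotate_left(2, 5, k=2)): [A, E, C, F, D, G, B]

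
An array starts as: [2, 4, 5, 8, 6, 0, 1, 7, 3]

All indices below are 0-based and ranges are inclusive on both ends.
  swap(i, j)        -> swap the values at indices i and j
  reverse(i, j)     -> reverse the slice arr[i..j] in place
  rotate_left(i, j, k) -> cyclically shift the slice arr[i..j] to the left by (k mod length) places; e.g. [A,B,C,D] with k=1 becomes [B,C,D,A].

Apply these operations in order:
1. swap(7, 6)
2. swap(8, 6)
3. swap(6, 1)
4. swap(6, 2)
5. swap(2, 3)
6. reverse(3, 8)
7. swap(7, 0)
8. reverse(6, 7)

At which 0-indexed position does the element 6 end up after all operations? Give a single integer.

Answer: 0

Derivation:
After 1 (swap(7, 6)): [2, 4, 5, 8, 6, 0, 7, 1, 3]
After 2 (swap(8, 6)): [2, 4, 5, 8, 6, 0, 3, 1, 7]
After 3 (swap(6, 1)): [2, 3, 5, 8, 6, 0, 4, 1, 7]
After 4 (swap(6, 2)): [2, 3, 4, 8, 6, 0, 5, 1, 7]
After 5 (swap(2, 3)): [2, 3, 8, 4, 6, 0, 5, 1, 7]
After 6 (reverse(3, 8)): [2, 3, 8, 7, 1, 5, 0, 6, 4]
After 7 (swap(7, 0)): [6, 3, 8, 7, 1, 5, 0, 2, 4]
After 8 (reverse(6, 7)): [6, 3, 8, 7, 1, 5, 2, 0, 4]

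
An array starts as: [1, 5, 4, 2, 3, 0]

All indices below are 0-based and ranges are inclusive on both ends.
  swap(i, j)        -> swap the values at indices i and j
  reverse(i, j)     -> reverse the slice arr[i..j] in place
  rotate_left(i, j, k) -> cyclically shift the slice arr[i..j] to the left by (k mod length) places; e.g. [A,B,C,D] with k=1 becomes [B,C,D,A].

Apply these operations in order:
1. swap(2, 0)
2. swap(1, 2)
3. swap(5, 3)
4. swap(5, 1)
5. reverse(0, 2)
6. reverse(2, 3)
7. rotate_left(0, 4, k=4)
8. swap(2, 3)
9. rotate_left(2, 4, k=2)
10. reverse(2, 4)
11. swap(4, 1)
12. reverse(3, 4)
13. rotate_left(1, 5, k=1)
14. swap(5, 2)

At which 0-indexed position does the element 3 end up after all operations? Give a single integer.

After 1 (swap(2, 0)): [4, 5, 1, 2, 3, 0]
After 2 (swap(1, 2)): [4, 1, 5, 2, 3, 0]
After 3 (swap(5, 3)): [4, 1, 5, 0, 3, 2]
After 4 (swap(5, 1)): [4, 2, 5, 0, 3, 1]
After 5 (reverse(0, 2)): [5, 2, 4, 0, 3, 1]
After 6 (reverse(2, 3)): [5, 2, 0, 4, 3, 1]
After 7 (rotate_left(0, 4, k=4)): [3, 5, 2, 0, 4, 1]
After 8 (swap(2, 3)): [3, 5, 0, 2, 4, 1]
After 9 (rotate_left(2, 4, k=2)): [3, 5, 4, 0, 2, 1]
After 10 (reverse(2, 4)): [3, 5, 2, 0, 4, 1]
After 11 (swap(4, 1)): [3, 4, 2, 0, 5, 1]
After 12 (reverse(3, 4)): [3, 4, 2, 5, 0, 1]
After 13 (rotate_left(1, 5, k=1)): [3, 2, 5, 0, 1, 4]
After 14 (swap(5, 2)): [3, 2, 4, 0, 1, 5]

Answer: 0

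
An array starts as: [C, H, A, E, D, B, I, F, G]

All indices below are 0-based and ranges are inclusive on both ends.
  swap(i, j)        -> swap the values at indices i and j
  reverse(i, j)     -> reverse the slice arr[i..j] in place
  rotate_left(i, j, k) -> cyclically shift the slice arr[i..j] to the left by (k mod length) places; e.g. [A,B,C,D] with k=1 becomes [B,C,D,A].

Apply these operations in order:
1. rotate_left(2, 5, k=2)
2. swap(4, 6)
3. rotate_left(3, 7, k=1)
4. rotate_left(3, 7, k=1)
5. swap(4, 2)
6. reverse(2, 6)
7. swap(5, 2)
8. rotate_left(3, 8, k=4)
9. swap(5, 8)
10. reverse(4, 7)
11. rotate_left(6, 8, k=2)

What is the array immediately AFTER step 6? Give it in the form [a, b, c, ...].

After 1 (rotate_left(2, 5, k=2)): [C, H, D, B, A, E, I, F, G]
After 2 (swap(4, 6)): [C, H, D, B, I, E, A, F, G]
After 3 (rotate_left(3, 7, k=1)): [C, H, D, I, E, A, F, B, G]
After 4 (rotate_left(3, 7, k=1)): [C, H, D, E, A, F, B, I, G]
After 5 (swap(4, 2)): [C, H, A, E, D, F, B, I, G]
After 6 (reverse(2, 6)): [C, H, B, F, D, E, A, I, G]

Answer: [C, H, B, F, D, E, A, I, G]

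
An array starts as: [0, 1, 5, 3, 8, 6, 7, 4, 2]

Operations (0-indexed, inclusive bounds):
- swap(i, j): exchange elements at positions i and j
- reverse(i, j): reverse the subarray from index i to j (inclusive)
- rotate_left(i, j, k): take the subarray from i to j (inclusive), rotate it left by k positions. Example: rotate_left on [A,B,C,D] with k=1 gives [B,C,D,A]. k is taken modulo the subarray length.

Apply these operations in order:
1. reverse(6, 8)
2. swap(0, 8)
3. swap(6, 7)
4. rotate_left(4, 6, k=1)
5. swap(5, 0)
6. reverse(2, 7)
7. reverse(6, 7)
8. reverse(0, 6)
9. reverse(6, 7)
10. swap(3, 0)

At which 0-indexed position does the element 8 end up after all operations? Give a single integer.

After 1 (reverse(6, 8)): [0, 1, 5, 3, 8, 6, 2, 4, 7]
After 2 (swap(0, 8)): [7, 1, 5, 3, 8, 6, 2, 4, 0]
After 3 (swap(6, 7)): [7, 1, 5, 3, 8, 6, 4, 2, 0]
After 4 (rotate_left(4, 6, k=1)): [7, 1, 5, 3, 6, 4, 8, 2, 0]
After 5 (swap(5, 0)): [4, 1, 5, 3, 6, 7, 8, 2, 0]
After 6 (reverse(2, 7)): [4, 1, 2, 8, 7, 6, 3, 5, 0]
After 7 (reverse(6, 7)): [4, 1, 2, 8, 7, 6, 5, 3, 0]
After 8 (reverse(0, 6)): [5, 6, 7, 8, 2, 1, 4, 3, 0]
After 9 (reverse(6, 7)): [5, 6, 7, 8, 2, 1, 3, 4, 0]
After 10 (swap(3, 0)): [8, 6, 7, 5, 2, 1, 3, 4, 0]

Answer: 0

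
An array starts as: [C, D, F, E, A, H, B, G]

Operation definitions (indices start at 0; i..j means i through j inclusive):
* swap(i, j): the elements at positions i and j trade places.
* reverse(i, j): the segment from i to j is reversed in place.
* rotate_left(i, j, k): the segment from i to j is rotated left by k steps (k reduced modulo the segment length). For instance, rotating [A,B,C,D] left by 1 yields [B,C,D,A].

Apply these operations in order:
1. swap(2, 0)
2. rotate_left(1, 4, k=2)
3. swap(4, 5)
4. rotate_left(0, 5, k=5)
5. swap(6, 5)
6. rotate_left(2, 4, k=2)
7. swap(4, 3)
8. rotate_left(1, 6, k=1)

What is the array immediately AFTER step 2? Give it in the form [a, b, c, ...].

Answer: [F, E, A, D, C, H, B, G]

Derivation:
After 1 (swap(2, 0)): [F, D, C, E, A, H, B, G]
After 2 (rotate_left(1, 4, k=2)): [F, E, A, D, C, H, B, G]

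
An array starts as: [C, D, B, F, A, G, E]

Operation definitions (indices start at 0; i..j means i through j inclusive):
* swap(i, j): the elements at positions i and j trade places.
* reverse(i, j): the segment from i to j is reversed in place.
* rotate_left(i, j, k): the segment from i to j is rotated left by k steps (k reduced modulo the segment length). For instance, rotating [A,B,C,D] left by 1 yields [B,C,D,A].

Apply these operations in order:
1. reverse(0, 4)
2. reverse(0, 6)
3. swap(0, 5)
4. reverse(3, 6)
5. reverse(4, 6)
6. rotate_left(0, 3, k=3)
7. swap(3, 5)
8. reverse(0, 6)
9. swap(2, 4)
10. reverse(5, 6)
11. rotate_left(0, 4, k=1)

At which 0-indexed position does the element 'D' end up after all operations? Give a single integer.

Answer: 3

Derivation:
After 1 (reverse(0, 4)): [A, F, B, D, C, G, E]
After 2 (reverse(0, 6)): [E, G, C, D, B, F, A]
After 3 (swap(0, 5)): [F, G, C, D, B, E, A]
After 4 (reverse(3, 6)): [F, G, C, A, E, B, D]
After 5 (reverse(4, 6)): [F, G, C, A, D, B, E]
After 6 (rotate_left(0, 3, k=3)): [A, F, G, C, D, B, E]
After 7 (swap(3, 5)): [A, F, G, B, D, C, E]
After 8 (reverse(0, 6)): [E, C, D, B, G, F, A]
After 9 (swap(2, 4)): [E, C, G, B, D, F, A]
After 10 (reverse(5, 6)): [E, C, G, B, D, A, F]
After 11 (rotate_left(0, 4, k=1)): [C, G, B, D, E, A, F]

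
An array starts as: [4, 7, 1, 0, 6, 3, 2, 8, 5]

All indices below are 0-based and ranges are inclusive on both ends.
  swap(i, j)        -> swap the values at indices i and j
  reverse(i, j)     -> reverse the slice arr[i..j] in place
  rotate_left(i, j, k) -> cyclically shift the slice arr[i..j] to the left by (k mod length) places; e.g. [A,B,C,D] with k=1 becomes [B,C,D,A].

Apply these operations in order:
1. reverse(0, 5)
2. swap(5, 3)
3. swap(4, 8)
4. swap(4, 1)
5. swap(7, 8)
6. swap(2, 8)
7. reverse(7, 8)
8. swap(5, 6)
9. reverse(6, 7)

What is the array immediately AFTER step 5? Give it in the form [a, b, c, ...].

Answer: [3, 5, 0, 4, 6, 1, 2, 7, 8]

Derivation:
After 1 (reverse(0, 5)): [3, 6, 0, 1, 7, 4, 2, 8, 5]
After 2 (swap(5, 3)): [3, 6, 0, 4, 7, 1, 2, 8, 5]
After 3 (swap(4, 8)): [3, 6, 0, 4, 5, 1, 2, 8, 7]
After 4 (swap(4, 1)): [3, 5, 0, 4, 6, 1, 2, 8, 7]
After 5 (swap(7, 8)): [3, 5, 0, 4, 6, 1, 2, 7, 8]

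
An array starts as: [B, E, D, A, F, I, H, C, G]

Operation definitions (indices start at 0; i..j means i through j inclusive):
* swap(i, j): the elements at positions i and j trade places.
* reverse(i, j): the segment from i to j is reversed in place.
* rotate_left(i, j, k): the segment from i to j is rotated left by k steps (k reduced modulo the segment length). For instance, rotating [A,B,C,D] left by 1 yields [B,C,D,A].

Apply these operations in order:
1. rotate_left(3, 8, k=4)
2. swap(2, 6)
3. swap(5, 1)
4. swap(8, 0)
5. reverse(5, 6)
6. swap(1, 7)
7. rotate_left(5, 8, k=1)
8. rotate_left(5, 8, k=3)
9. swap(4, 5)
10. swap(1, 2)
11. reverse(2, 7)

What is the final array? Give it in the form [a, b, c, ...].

After 1 (rotate_left(3, 8, k=4)): [B, E, D, C, G, A, F, I, H]
After 2 (swap(2, 6)): [B, E, F, C, G, A, D, I, H]
After 3 (swap(5, 1)): [B, A, F, C, G, E, D, I, H]
After 4 (swap(8, 0)): [H, A, F, C, G, E, D, I, B]
After 5 (reverse(5, 6)): [H, A, F, C, G, D, E, I, B]
After 6 (swap(1, 7)): [H, I, F, C, G, D, E, A, B]
After 7 (rotate_left(5, 8, k=1)): [H, I, F, C, G, E, A, B, D]
After 8 (rotate_left(5, 8, k=3)): [H, I, F, C, G, D, E, A, B]
After 9 (swap(4, 5)): [H, I, F, C, D, G, E, A, B]
After 10 (swap(1, 2)): [H, F, I, C, D, G, E, A, B]
After 11 (reverse(2, 7)): [H, F, A, E, G, D, C, I, B]

Answer: [H, F, A, E, G, D, C, I, B]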